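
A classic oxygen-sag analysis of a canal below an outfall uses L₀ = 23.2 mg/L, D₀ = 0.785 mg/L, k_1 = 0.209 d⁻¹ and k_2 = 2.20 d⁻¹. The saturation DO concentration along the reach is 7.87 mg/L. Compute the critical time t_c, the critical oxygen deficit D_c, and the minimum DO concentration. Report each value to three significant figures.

t_c = [1/(k_2−k_1)] ln[(k_2/k_1)(1 − D₀(k_2−k_1)/(k_1 L₀))]
= [1/(2.20−0.209)] ln[(2.20/0.209)(1 − 0.785×1.991/(0.209×23.2))]
= (1/1.991) ln[10.53 × 0.6777] = 0.5023 × ln(7.133) = 0.5023 × 1.965 = 0.9868 d.
L(t_c) = L₀ e^(−k_1 t_c) = 23.2 × 0.8136 = 18.88 mg/L, and at the critical point k_2 D_c = k_1 L, so D_c = (0.209/2.20) × 18.88 = 1.793 mg/L.
Minimum DO = C_s − D_c = 7.87 − 1.793 = 6.077 mg/L.

t_c ≈ 0.987 d; D_c ≈ 1.79 mg/L; min DO ≈ 6.08 mg/L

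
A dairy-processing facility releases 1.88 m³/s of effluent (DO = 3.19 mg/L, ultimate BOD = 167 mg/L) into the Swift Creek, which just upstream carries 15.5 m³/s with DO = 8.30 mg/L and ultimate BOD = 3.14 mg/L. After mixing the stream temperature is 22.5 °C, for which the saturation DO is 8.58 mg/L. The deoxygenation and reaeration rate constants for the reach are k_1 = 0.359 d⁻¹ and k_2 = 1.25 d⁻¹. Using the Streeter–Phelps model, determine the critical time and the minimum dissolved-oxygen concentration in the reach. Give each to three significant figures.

t_c ≈ 1.28 d; minimum DO ≈ 4.80 mg/L

Mixed DO = (15.5×8.30 + 1.88×3.19)/(15.5+1.88) = 134.6/17.38 = 7.747 mg/L.
Mixed L₀ = (15.5×3.14 + 1.88×167)/(17.38) = 362.6/17.38 = 20.86 mg/L.
Initial deficit D₀ = C_s − DO₀ = 8.58 − 7.747 = 0.8328 mg/L.
t_c = (1/0.8910) ln[(1.25/0.359)(1 − 0.8328×0.8910/(0.359×20.86))] = 1.122 × ln(3.137) = 1.283 d.
D_c = (0.359/1.25) × 20.86 × e^(−0.359×1.283) = 0.2872 × 20.86 × 0.6309 = 3.780 mg/L.
Minimum DO = 8.58 − 3.780 = 4.800 mg/L.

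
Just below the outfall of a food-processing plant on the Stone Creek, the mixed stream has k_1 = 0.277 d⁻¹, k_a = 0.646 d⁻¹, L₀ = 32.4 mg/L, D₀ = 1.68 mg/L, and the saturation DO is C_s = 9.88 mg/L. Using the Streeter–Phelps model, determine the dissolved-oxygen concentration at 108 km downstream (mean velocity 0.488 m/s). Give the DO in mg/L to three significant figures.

Travel time t = x/v = 108 km / (0.488 m/s) = 108000 m / 0.488 m/s = 221300 s = 2.561 d.
k_1 L₀/(k_a−k_1) = 0.277×32.4/(0.646−0.277) = 8.975/0.3690 = 24.32 mg/L.
e^(−k_1 t) = e^(−0.277×2.561) = 0.4919; e^(−k_a t) = e^(−0.646×2.561) = 0.1911.
D = 24.32 × (0.4919 − 0.1911) + 1.68 × 0.1911 = 7.314 + 0.3211 = 7.635 mg/L.
DO = C_s − D = 9.88 − 7.635 = 2.245 mg/L.

DO ≈ 2.24 mg/L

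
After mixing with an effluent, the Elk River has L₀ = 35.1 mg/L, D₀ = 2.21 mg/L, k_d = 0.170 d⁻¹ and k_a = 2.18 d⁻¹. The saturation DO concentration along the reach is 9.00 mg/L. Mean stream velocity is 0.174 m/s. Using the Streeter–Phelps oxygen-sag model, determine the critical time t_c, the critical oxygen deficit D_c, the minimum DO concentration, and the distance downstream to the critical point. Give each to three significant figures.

With k_a/k_d = 12.82 and 1 − D₀(k_a−k_d)/(k_d L₀) = 0.2556,
t_c = ln(12.82 × 0.2556) / (2.18 − 0.170) = ln(3.277) / 2.010 = 1.187/2.010 = 0.5905 d.
L(t_c) = L₀ e^(−k_d t_c) = 35.1 × 0.9045 = 31.75 mg/L, and at the critical point k_a D_c = k_d L, so D_c = (0.170/2.18) × 31.75 = 2.476 mg/L.
Minimum DO = C_s − D_c = 9.00 − 2.476 = 6.524 mg/L.
x_c = v t_c = 0.174 m/s × 0.5905 d × 86400 s/d = 8878 m ≈ 8.88 km.

t_c ≈ 0.591 d; D_c ≈ 2.48 mg/L; min DO ≈ 6.52 mg/L; x_c ≈ 8.88 km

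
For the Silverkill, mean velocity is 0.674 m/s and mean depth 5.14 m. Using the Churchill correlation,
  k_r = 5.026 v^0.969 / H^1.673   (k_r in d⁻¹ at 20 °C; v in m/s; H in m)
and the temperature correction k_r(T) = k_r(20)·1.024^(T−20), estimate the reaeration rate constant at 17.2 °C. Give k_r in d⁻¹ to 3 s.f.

k_r(20) = 5.026 × 0.674^0.969 / 5.14^1.673 = 5.026 × 0.6823 / 15.47 = 0.2217 d⁻¹.
k_r(17.2) = 0.2217 × 1.024^(17.2−20) = 0.2217 × 0.9358 = 0.2074 d⁻¹.

k_r ≈ 0.207 d⁻¹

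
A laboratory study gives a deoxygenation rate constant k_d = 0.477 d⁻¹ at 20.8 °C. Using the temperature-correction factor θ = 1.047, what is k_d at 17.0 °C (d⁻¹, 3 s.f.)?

k_d(T₂) = k_d(T₁) · θ^(T₂−T₁) = 0.477 × 1.047^(17.0−20.8)
= 0.477 × 1.047^-3.80 = 0.477 × 0.8399 = 0.4006 d⁻¹.

k_d ≈ 0.401 d⁻¹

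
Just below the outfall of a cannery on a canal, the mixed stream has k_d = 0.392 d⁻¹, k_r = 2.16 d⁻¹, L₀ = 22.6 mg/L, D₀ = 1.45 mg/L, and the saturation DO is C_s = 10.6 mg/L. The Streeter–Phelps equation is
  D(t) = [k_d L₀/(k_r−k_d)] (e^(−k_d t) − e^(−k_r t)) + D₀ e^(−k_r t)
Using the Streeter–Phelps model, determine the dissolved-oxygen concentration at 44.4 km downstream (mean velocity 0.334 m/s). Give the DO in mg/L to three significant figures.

Travel time t = x/v = 44.4 km / (0.334 m/s) = 44400 m / 0.334 m/s = 132900 s = 1.539 d.
k_d L₀/(k_r−k_d) = 0.392×22.6/(2.16−0.392) = 8.859/1.768 = 5.011 mg/L.
e^(−k_d t) = e^(−0.392×1.539) = 0.5471; e^(−k_r t) = e^(−2.16×1.539) = 0.03603.
D = 5.011 × (0.5471 − 0.03603) + 1.45 × 0.03603 = 2.561 + 0.05225 = 2.613 mg/L.
DO = C_s − D = 10.6 − 2.613 = 7.987 mg/L.

DO ≈ 7.99 mg/L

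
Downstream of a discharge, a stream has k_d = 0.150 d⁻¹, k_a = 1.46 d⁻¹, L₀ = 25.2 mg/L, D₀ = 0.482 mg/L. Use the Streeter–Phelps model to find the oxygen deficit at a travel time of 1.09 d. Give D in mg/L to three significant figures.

k_d L₀/(k_a−k_d) = 0.150×25.2/(1.46−0.150) = 3.780/1.310 = 2.885 mg/L.
e^(−k_d t) = e^(−0.150×1.090) = 0.8492; e^(−k_a t) = e^(−1.46×1.090) = 0.2036.
D = 2.885 × (0.8492 − 0.2036) + 0.482 × 0.2036 = 1.863 + 0.09815 = 1.961 mg/L.

D ≈ 1.96 mg/L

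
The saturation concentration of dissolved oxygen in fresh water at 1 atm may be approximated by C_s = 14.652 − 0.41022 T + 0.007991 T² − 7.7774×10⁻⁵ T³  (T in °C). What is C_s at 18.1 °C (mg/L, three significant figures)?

C_s ≈ 9.38 mg/L

C_s = 14.652 − 0.41022×18.1 + 0.007991×18.1² − 7.7774×10⁻⁵×18.1³ = 9.384 mg/L.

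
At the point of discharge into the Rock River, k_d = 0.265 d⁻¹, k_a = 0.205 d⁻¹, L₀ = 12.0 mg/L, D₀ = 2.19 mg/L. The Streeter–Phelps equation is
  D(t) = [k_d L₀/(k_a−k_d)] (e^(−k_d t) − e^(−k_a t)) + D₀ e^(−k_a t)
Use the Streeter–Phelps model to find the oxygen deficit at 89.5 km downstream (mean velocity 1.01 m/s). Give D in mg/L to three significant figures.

D ≈ 4.34 mg/L

Travel time t = x/v = 89.5 km / (1.01 m/s) = 89500 m / 1.01 m/s = 88610 s = 1.026 d.
k_d L₀/(k_a−k_d) = 0.265×12.0/(0.205−0.265) = 3.180/-0.06000 = -53.00 mg/L.
e^(−k_d t) = e^(−0.265×1.026) = 0.7620; e^(−k_a t) = e^(−0.205×1.026) = 0.8104.
D = -53.00 × (0.7620 − 0.8104) + 2.19 × 0.8104 = 2.563 + 1.775 = 4.338 mg/L.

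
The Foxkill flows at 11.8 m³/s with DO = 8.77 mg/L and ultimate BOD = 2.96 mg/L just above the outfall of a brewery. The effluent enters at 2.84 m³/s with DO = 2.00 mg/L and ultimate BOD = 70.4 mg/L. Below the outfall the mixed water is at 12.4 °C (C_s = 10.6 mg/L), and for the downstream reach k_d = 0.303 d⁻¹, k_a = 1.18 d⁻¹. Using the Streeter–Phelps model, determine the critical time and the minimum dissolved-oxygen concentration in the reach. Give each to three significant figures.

t_c ≈ 0.596 d; minimum DO ≈ 7.16 mg/L

Mixed DO = (11.8×8.77 + 2.84×2.00)/(11.8+2.84) = 109.2/14.64 = 7.457 mg/L.
Mixed L₀ = (11.8×2.96 + 2.84×70.4)/(14.64) = 234.9/14.64 = 16.04 mg/L.
Initial deficit D₀ = C_s − DO₀ = 10.6 − 7.457 = 3.143 mg/L.
t_c = (1/0.8770) ln[(1.18/0.303)(1 − 3.143×0.8770/(0.303×16.04))] = 1.140 × ln(1.686) = 0.5955 d.
D_c = (0.303/1.18) × 16.04 × e^(−0.303×0.5955) = 0.2568 × 16.04 × 0.8349 = 3.439 mg/L.
Minimum DO = 10.6 − 3.439 = 7.161 mg/L.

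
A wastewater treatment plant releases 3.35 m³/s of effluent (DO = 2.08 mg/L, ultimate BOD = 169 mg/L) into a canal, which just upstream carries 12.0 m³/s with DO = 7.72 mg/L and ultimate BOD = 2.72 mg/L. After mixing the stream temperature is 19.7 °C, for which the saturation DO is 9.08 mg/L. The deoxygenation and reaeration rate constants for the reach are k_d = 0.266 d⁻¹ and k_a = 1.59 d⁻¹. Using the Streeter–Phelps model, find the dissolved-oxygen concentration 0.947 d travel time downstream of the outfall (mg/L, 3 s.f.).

Mixed DO = (12.0×7.72 + 3.35×2.08)/(12.0+3.35) = 99.61/15.35 = 6.489 mg/L.
Mixed L₀ = (12.0×2.72 + 3.35×169)/(15.35) = 598.8/15.35 = 39.01 mg/L.
Initial deficit D₀ = C_s − DO₀ = 9.08 − 6.489 = 2.591 mg/L.
D(0.947) = [0.266×39.01/(1.59−0.266)](e^(−0.266×0.947) − e^(−1.59×0.947)) + 2.591 e^(−1.59×0.947)
= 7.837 × (0.7773 − 0.2219) + 2.591 × 0.2219 = 4.928 mg/L.
DO = 9.08 − 4.928 = 4.152 mg/L.

DO ≈ 4.15 mg/L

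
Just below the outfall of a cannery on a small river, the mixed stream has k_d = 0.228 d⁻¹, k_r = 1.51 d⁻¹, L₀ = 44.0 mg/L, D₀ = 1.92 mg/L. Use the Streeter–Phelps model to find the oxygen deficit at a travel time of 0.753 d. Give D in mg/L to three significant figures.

k_d L₀/(k_r−k_d) = 0.228×44.0/(1.51−0.228) = 10.03/1.282 = 7.825 mg/L.
e^(−k_d t) = e^(−0.228×0.7530) = 0.8422; e^(−k_r t) = e^(−1.51×0.7530) = 0.3208.
D = 7.825 × (0.8422 − 0.3208) + 1.92 × 0.3208 = 4.081 + 0.6159 = 4.697 mg/L.

D ≈ 4.70 mg/L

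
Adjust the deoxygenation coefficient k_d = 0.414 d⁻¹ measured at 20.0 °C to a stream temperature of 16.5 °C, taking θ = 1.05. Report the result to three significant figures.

k_d(T₂) = k_d(T₁) · θ^(T₂−T₁) = 0.414 × 1.05^(16.5−20.0)
= 0.414 × 1.05^-3.50 = 0.414 × 0.8430 = 0.3490 d⁻¹.

k_d ≈ 0.349 d⁻¹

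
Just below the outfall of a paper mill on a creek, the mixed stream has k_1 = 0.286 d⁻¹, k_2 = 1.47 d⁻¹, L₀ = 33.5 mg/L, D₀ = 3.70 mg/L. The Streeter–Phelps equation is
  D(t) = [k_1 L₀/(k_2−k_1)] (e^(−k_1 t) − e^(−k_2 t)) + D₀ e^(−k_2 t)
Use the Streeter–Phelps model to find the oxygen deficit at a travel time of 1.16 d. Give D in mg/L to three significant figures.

k_1 L₀/(k_2−k_1) = 0.286×33.5/(1.47−0.286) = 9.581/1.184 = 8.092 mg/L.
e^(−k_1 t) = e^(−0.286×1.160) = 0.7177; e^(−k_2 t) = e^(−1.47×1.160) = 0.1817.
D = 8.092 × (0.7177 − 0.1817) + 3.70 × 0.1817 = 4.337 + 0.6724 = 5.009 mg/L.

D ≈ 5.01 mg/L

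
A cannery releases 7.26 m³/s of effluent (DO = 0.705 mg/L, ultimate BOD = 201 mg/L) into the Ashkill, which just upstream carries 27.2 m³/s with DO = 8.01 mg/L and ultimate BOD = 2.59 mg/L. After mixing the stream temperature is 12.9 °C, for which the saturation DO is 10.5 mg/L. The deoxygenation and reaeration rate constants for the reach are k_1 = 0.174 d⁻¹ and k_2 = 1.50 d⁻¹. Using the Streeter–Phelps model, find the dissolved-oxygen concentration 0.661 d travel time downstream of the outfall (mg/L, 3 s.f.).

Mixed DO = (27.2×8.01 + 7.26×0.705)/(27.2+7.26) = 223.0/34.46 = 6.471 mg/L.
Mixed L₀ = (27.2×2.59 + 7.26×201)/(34.46) = 1530/34.46 = 44.39 mg/L.
Initial deficit D₀ = C_s − DO₀ = 10.5 − 6.471 = 4.029 mg/L.
D(0.661) = [0.174×44.39/(1.50−0.174)](e^(−0.174×0.661) − e^(−1.50×0.661)) + 4.029 e^(−1.50×0.661)
= 5.825 × (0.8914 − 0.3710) + 4.029 × 0.3710 = 4.526 mg/L.
DO = 10.5 − 4.526 = 5.974 mg/L.

DO ≈ 5.97 mg/L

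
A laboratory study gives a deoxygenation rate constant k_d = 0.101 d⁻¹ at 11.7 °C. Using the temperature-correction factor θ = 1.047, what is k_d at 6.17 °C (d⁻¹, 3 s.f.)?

k_d(T₂) = k_d(T₁) · θ^(T₂−T₁) = 0.101 × 1.047^(6.17−11.7)
= 0.101 × 1.047^-5.53 = 0.101 × 0.7757 = 0.07835 d⁻¹.

k_d ≈ 0.0783 d⁻¹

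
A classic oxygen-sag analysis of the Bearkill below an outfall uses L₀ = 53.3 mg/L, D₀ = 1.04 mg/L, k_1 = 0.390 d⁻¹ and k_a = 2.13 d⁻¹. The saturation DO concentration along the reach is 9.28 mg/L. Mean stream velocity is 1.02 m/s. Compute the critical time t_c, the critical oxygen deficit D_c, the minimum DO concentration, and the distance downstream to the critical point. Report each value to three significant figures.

t_c ≈ 0.923 d; D_c ≈ 6.81 mg/L; min DO ≈ 2.47 mg/L; x_c ≈ 81.4 km

At the critical point dD/dt = 0, so k_1 L₀ e^(−k_1 t) = k_a D. Substituting D(t) from the Streeter–Phelps equation and solving for t gives
t_c = ln[(k_a/k_1)(1 − D₀(k_a−k_1)/(k_1 L₀))] / (k_a−k_1).
Here k_a−k_1 = 1.740 d⁻¹ and 1 − D₀(k_a−k_1)/(k_1 L₀) = 1 − 1.04×1.740/(0.390×53.3) = 0.9129, so
t_c = ln(5.462 × 0.9129) / 1.740 = 1.607 / 1.740 = 0.9234 d.
D_c = (k_1/k_a) L₀ e^(−k_1 t_c) = (0.390/2.13) × 53.3 × e^(−0.390×0.9234) = 0.1831 × 53.3 × 0.6976 = 6.808 mg/L.
Minimum DO = C_s − D_c = 9.28 − 6.808 = 2.472 mg/L.
x_c = v t_c = 1.02 m/s × 0.9234 d × 86400 s/d = 81370 m ≈ 81.4 km.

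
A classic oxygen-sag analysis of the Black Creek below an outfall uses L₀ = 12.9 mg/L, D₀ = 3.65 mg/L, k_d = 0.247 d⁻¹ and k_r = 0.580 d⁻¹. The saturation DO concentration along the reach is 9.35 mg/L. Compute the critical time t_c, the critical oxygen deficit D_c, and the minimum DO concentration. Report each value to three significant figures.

t_c ≈ 1.12 d; D_c ≈ 4.17 mg/L; min DO ≈ 5.18 mg/L

t_c = [1/(k_r−k_d)] ln[(k_r/k_d)(1 − D₀(k_r−k_d)/(k_d L₀))]
= [1/(0.580−0.247)] ln[(0.580/0.247)(1 − 3.65×0.3330/(0.247×12.9))]
= (1/0.3330) ln[2.348 × 0.6185] = 3.003 × ln(1.452) = 3.003 × 0.3732 = 1.121 d.
D_c = (k_d/k_r) L₀ e^(−k_d t_c) = (0.247/0.580) × 12.9 × e^(−0.247×1.121) = 0.4259 × 12.9 × 0.7582 = 4.165 mg/L.
Minimum DO = C_s − D_c = 9.35 − 4.165 = 5.185 mg/L.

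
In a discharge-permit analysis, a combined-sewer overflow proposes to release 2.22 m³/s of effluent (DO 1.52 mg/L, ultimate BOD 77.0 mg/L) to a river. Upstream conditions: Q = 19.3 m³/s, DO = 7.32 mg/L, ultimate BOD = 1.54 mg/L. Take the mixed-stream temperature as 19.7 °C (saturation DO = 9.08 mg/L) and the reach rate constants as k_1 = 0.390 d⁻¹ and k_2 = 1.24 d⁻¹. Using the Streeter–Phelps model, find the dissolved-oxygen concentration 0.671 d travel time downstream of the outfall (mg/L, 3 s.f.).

Mixed DO = (19.3×7.32 + 2.22×1.52)/(19.3+2.22) = 144.7/21.52 = 6.722 mg/L.
Mixed L₀ = (19.3×1.54 + 2.22×77.0)/(21.52) = 200.7/21.52 = 9.324 mg/L.
Initial deficit D₀ = C_s − DO₀ = 9.08 − 6.722 = 2.358 mg/L.
D(0.671) = [0.390×9.324/(1.24−0.390)](e^(−0.390×0.671) − e^(−1.24×0.671)) + 2.358 e^(−1.24×0.671)
= 4.278 × (0.7697 − 0.4352) + 2.358 × 0.4352 = 2.458 mg/L.
DO = 9.08 − 2.458 = 6.622 mg/L.

DO ≈ 6.62 mg/L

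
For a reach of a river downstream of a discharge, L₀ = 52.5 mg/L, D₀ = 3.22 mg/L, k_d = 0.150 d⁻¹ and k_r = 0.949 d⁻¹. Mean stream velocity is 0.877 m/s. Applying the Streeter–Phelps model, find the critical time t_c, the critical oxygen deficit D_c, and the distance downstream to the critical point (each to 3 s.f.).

t_c ≈ 1.81 d; D_c ≈ 6.32 mg/L; x_c ≈ 137 km

With k_r/k_d = 6.327 and 1 − D₀(k_r−k_d)/(k_d L₀) = 0.6733,
t_c = ln(6.327 × 0.6733) / (0.949 − 0.150) = ln(4.260) / 0.7990 = 1.449/0.7990 = 1.814 d.
L(t_c) = L₀ e^(−k_d t_c) = 52.5 × 0.7618 = 39.99 mg/L, and at the critical point k_r D_c = k_d L, so D_c = (0.150/0.949) × 39.99 = 6.322 mg/L.
x_c = v t_c = 0.877 m/s × 1.814 d × 86400 s/d = 137400 m ≈ 137 km.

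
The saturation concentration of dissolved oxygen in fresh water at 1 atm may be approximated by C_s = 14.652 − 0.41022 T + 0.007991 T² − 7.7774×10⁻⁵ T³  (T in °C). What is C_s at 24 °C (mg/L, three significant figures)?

C_s = 14.652 − 0.41022×24 + 0.007991×24² − 7.7774×10⁻⁵×24³ = 8.334 mg/L.

C_s ≈ 8.33 mg/L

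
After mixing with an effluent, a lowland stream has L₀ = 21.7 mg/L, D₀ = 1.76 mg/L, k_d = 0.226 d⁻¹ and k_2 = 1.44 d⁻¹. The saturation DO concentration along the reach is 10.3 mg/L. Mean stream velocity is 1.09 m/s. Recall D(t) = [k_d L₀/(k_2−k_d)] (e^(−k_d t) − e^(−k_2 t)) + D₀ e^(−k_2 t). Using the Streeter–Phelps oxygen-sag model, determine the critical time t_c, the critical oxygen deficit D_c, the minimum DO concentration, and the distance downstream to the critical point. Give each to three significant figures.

t_c = [1/(k_2−k_d)] ln[(k_2/k_d)(1 − D₀(k_2−k_d)/(k_d L₀))]
= [1/(1.44−0.226)] ln[(1.44/0.226)(1 − 1.76×1.214/(0.226×21.7))]
= (1/1.214) ln[6.372 × 0.5643] = 0.8237 × ln(3.596) = 0.8237 × 1.280 = 1.054 d.
L(t_c) = L₀ e^(−k_d t_c) = 21.7 × 0.7880 = 17.10 mg/L, and at the critical point k_2 D_c = k_d L, so D_c = (0.226/1.44) × 17.10 = 2.684 mg/L.
Minimum DO = C_s − D_c = 10.3 − 2.684 = 7.616 mg/L.
x_c = v t_c = 1.09 m/s × 1.054 d × 86400 s/d = 99280 m ≈ 99.3 km.

t_c ≈ 1.05 d; D_c ≈ 2.68 mg/L; min DO ≈ 7.62 mg/L; x_c ≈ 99.3 km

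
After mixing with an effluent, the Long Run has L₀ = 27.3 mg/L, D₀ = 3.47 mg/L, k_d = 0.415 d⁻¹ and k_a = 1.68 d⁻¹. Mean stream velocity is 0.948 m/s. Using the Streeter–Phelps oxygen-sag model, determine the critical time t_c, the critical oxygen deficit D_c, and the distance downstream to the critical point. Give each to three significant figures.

t_c ≈ 0.718 d; D_c ≈ 5.01 mg/L; x_c ≈ 58.8 km

t_c = [1/(k_a−k_d)] ln[(k_a/k_d)(1 − D₀(k_a−k_d)/(k_d L₀))]
= [1/(1.68−0.415)] ln[(1.68/0.415)(1 − 3.47×1.265/(0.415×27.3))]
= (1/1.265) ln[4.048 × 0.6126] = 0.7905 × ln(2.480) = 0.7905 × 0.9082 = 0.7179 d.
L(t_c) = L₀ e^(−k_d t_c) = 27.3 × 0.7424 = 20.27 mg/L, and at the critical point k_a D_c = k_d L, so D_c = (0.415/1.68) × 20.27 = 5.006 mg/L.
x_c = v t_c = 0.948 m/s × 0.7179 d × 86400 s/d = 58800 m ≈ 58.8 km.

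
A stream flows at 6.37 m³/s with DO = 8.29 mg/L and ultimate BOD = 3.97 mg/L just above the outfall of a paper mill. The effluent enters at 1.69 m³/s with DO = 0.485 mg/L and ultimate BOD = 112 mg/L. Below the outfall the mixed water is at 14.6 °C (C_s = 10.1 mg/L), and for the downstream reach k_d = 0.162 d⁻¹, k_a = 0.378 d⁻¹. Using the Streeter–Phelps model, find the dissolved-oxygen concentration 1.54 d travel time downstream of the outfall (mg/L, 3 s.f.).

DO ≈ 3.77 mg/L

Mixed DO = (6.37×8.29 + 1.69×0.485)/(6.37+1.69) = 53.63/8.060 = 6.653 mg/L.
Mixed L₀ = (6.37×3.97 + 1.69×112)/(8.060) = 214.6/8.060 = 26.62 mg/L.
Initial deficit D₀ = C_s − DO₀ = 10.1 − 6.653 = 3.447 mg/L.
D(1.54) = [0.162×26.62/(0.378−0.162)](e^(−0.162×1.54) − e^(−0.378×1.54)) + 3.447 e^(−0.378×1.54)
= 19.97 × (0.7792 − 0.5587) + 3.447 × 0.5587 = 6.328 mg/L.
DO = 10.1 − 6.328 = 3.772 mg/L.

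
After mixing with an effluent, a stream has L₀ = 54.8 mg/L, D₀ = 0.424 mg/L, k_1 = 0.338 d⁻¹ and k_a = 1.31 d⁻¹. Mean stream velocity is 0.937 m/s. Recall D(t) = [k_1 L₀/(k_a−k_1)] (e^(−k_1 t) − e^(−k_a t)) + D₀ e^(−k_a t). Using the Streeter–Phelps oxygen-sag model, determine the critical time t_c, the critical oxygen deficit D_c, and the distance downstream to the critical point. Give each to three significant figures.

t_c ≈ 1.37 d; D_c ≈ 8.90 mg/L; x_c ≈ 111 km

t_c = [1/(k_a−k_1)] ln[(k_a/k_1)(1 − D₀(k_a−k_1)/(k_1 L₀))]
= [1/(1.31−0.338)] ln[(1.31/0.338)(1 − 0.424×0.9720/(0.338×54.8))]
= (1/0.9720) ln[3.876 × 0.9777] = 1.029 × ln(3.790) = 1.029 × 1.332 = 1.371 d.
L(t_c) = L₀ e^(−k_1 t_c) = 54.8 × 0.6292 = 34.48 mg/L, and at the critical point k_a D_c = k_1 L, so D_c = (0.338/1.31) × 34.48 = 8.897 mg/L.
x_c = v t_c = 0.937 m/s × 1.371 d × 86400 s/d = 111000 m ≈ 111 km.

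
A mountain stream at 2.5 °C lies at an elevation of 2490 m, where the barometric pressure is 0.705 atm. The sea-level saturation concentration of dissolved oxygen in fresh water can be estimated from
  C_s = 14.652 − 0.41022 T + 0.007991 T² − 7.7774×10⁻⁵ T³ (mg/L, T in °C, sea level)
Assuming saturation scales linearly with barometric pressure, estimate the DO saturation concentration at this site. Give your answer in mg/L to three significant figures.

At sea level: C_s = 14.652 − 0.41022×2.5 + 0.007991×2.5² − 7.7774×10⁻⁵×2.5³ = 13.68 mg/L.
Pressure correction: C_s' = 13.68 × 0.705 = 9.641 mg/L.

C_s ≈ 9.64 mg/L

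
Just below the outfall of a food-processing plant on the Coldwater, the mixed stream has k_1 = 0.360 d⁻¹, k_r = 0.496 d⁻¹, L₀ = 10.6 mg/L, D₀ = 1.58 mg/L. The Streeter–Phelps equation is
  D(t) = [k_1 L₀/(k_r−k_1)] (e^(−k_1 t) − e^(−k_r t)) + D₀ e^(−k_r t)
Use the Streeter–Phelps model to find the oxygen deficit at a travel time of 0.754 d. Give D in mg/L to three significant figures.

k_1 L₀/(k_r−k_1) = 0.360×10.6/(0.496−0.360) = 3.816/0.1360 = 28.06 mg/L.
e^(−k_1 t) = e^(−0.360×0.7540) = 0.7623; e^(−k_r t) = e^(−0.496×0.7540) = 0.6880.
D = 28.06 × (0.7623 − 0.6880) + 1.58 × 0.6880 = 2.085 + 1.087 = 3.172 mg/L.

D ≈ 3.17 mg/L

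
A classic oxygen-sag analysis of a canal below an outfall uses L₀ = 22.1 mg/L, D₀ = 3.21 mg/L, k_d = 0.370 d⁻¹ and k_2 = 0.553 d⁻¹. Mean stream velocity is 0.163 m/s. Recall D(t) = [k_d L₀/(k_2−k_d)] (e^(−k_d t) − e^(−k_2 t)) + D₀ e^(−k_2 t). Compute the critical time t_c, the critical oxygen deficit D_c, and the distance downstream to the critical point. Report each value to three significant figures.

t_c ≈ 1.79 d; D_c ≈ 7.63 mg/L; x_c ≈ 25.2 km

With k_2/k_d = 1.495 and 1 − D₀(k_2−k_d)/(k_d L₀) = 0.9282,
t_c = ln(1.495 × 0.9282) / (0.553 − 0.370) = ln(1.387) / 0.1830 = 0.3273/0.1830 = 1.789 d.
D_c = (k_d/k_2) L₀ e^(−k_d t_c) = (0.370/0.553) × 22.1 × e^(−0.370×1.789) = 0.6691 × 22.1 × 0.5159 = 7.629 mg/L.
x_c = v t_c = 0.163 m/s × 1.789 d × 86400 s/d = 25190 m ≈ 25.2 km.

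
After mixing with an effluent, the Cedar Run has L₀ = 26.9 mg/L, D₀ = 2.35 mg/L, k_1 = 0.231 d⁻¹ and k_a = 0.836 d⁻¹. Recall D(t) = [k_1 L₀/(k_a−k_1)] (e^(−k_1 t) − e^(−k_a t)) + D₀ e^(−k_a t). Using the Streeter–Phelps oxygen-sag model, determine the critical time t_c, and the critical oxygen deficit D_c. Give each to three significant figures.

t_c = [1/(k_a−k_1)] ln[(k_a/k_1)(1 − D₀(k_a−k_1)/(k_1 L₀))]
= [1/(0.836−0.231)] ln[(0.836/0.231)(1 − 2.35×0.6050/(0.231×26.9))]
= (1/0.6050) ln[3.619 × 0.7712] = 1.653 × ln(2.791) = 1.653 × 1.026 = 1.697 d.
L(t_c) = L₀ e^(−k_1 t_c) = 26.9 × 0.6758 = 18.18 mg/L, and at the critical point k_a D_c = k_1 L, so D_c = (0.231/0.836) × 18.18 = 5.023 mg/L.

t_c ≈ 1.70 d; D_c ≈ 5.02 mg/L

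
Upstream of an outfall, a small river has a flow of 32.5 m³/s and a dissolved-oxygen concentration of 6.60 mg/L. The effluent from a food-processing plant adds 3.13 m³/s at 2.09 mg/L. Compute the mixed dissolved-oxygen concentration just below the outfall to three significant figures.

Flow-weighted mixing: C = (Q_r C_r + Q_w C_w)/(Q_r + Q_w)
= (32.5×6.60 + 3.13×2.09)/(32.5 + 3.13) = 221.0/35.63 = 6.204 mg/L.

6.20 mg/L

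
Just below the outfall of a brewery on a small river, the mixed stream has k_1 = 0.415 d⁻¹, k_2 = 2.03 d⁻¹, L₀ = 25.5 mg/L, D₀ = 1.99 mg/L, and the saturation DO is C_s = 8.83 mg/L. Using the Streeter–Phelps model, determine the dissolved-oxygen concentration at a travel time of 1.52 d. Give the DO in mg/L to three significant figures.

k_1 L₀/(k_2−k_1) = 0.415×25.5/(2.03−0.415) = 10.58/1.615 = 6.553 mg/L.
e^(−k_1 t) = e^(−0.415×1.520) = 0.5322; e^(−k_2 t) = e^(−2.03×1.520) = 0.04570.
D = 6.553 × (0.5322 − 0.04570) + 1.99 × 0.04570 = 3.188 + 0.09095 = 3.279 mg/L.
DO = C_s − D = 8.83 − 3.279 = 5.551 mg/L.

DO ≈ 5.55 mg/L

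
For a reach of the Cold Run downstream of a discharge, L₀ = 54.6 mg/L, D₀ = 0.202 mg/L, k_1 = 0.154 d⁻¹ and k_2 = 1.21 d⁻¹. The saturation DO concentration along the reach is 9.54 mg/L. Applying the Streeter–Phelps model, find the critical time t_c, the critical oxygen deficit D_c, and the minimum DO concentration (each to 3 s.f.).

With k_2/k_1 = 7.857 and 1 − D₀(k_2−k_1)/(k_1 L₀) = 0.9746,
t_c = ln(7.857 × 0.9746) / (1.21 − 0.154) = ln(7.658) / 1.056 = 2.036/1.056 = 1.928 d.
D_c = (k_1/k_2) L₀ e^(−k_1 t_c) = (0.154/1.21) × 54.6 × e^(−0.154×1.928) = 0.1273 × 54.6 × 0.7431 = 5.164 mg/L.
Minimum DO = C_s − D_c = 9.54 − 5.164 = 4.376 mg/L.

t_c ≈ 1.93 d; D_c ≈ 5.16 mg/L; min DO ≈ 4.38 mg/L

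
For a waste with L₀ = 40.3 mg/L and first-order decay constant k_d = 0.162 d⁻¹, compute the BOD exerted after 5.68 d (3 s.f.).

y ≈ 24.2 mg/L

y_t = L₀(1 − e^(−k_d t)) = 40.3 × (1 − e^(−0.162×5.68))
= 40.3 × (1 − 0.3985) = 40.3 × 0.6015 = 24.24 mg/L.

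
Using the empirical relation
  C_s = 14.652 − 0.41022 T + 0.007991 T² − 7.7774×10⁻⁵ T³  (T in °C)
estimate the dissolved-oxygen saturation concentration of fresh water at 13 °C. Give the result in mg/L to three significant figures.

C_s ≈ 10.5 mg/L

C_s = 14.652 − 0.41022×13 + 0.007991×13² − 7.7774×10⁻⁵×13³ = 10.50 mg/L.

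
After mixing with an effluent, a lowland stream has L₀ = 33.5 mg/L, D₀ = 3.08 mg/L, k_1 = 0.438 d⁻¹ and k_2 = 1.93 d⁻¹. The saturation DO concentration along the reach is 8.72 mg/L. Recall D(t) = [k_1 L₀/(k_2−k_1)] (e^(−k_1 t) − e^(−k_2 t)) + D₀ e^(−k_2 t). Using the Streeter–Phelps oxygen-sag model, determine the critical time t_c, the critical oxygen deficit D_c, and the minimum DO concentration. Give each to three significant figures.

t_c = [1/(k_2−k_1)] ln[(k_2/k_1)(1 − D₀(k_2−k_1)/(k_1 L₀))]
= [1/(1.93−0.438)] ln[(1.93/0.438)(1 − 3.08×1.492/(0.438×33.5))]
= (1/1.492) ln[4.406 × 0.6868] = 0.6702 × ln(3.026) = 0.6702 × 1.107 = 0.7422 d.
D_c = (k_1/k_2) L₀ e^(−k_1 t_c) = (0.438/1.93) × 33.5 × e^(−0.438×0.7422) = 0.2269 × 33.5 × 0.7225 = 5.493 mg/L.
Minimum DO = C_s − D_c = 8.72 − 5.493 = 3.227 mg/L.

t_c ≈ 0.742 d; D_c ≈ 5.49 mg/L; min DO ≈ 3.23 mg/L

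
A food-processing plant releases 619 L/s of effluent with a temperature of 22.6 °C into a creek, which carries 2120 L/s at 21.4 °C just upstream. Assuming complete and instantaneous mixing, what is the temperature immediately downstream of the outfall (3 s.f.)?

Flow-weighted mixing: C = (Q_r C_r + Q_w C_w)/(Q_r + Q_w)
= (2120×21.4 + 619×22.6)/(2120 + 619) = 59360/2739 = 21.67 °C.

21.7 °C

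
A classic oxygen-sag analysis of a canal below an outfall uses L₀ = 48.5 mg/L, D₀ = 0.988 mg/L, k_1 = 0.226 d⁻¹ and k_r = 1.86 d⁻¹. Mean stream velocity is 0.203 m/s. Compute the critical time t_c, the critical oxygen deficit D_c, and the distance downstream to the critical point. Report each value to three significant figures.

At the critical point dD/dt = 0, so k_1 L₀ e^(−k_1 t) = k_r D. Substituting D(t) from the Streeter–Phelps equation and solving for t gives
t_c = ln[(k_r/k_1)(1 − D₀(k_r−k_1)/(k_1 L₀))] / (k_r−k_1).
Here k_r−k_1 = 1.634 d⁻¹ and 1 − D₀(k_r−k_1)/(k_1 L₀) = 1 − 0.988×1.634/(0.226×48.5) = 0.8527, so
t_c = ln(8.230 × 0.8527) / 1.634 = 1.948 / 1.634 = 1.192 d.
L(t_c) = L₀ e^(−k_1 t_c) = 48.5 × 0.7638 = 37.04 mg/L, and at the critical point k_r D_c = k_1 L, so D_c = (0.226/1.86) × 37.04 = 4.501 mg/L.
x_c = v t_c = 0.203 m/s × 1.192 d × 86400 s/d = 20910 m ≈ 20.9 km.

t_c ≈ 1.19 d; D_c ≈ 4.50 mg/L; x_c ≈ 20.9 km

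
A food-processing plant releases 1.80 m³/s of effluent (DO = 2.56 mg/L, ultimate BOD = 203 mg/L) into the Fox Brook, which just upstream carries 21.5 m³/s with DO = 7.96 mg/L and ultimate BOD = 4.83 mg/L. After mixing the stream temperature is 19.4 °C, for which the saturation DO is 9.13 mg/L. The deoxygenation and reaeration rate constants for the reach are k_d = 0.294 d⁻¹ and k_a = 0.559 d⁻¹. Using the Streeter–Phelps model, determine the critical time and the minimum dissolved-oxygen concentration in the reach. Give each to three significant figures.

t_c ≈ 2.15 d; minimum DO ≈ 3.50 mg/L

Mixed DO = (21.5×7.96 + 1.80×2.56)/(21.5+1.80) = 175.7/23.30 = 7.543 mg/L.
Mixed L₀ = (21.5×4.83 + 1.80×203)/(23.30) = 469.2/23.30 = 20.14 mg/L.
Initial deficit D₀ = C_s − DO₀ = 9.13 − 7.543 = 1.587 mg/L.
t_c = (1/0.2650) ln[(0.559/0.294)(1 − 1.587×0.2650/(0.294×20.14))] = 3.774 × ln(1.766) = 2.147 d.
D_c = (0.294/0.559) × 20.14 × e^(−0.294×2.147) = 0.5259 × 20.14 × 0.5320 = 5.635 mg/L.
Minimum DO = 9.13 − 5.635 = 3.495 mg/L.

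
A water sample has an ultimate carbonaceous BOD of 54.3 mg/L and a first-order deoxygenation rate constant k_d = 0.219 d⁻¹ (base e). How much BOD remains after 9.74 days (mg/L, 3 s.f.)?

L_t = L₀ e^(−k_d t) = 54.3 × e^(−0.219×9.74) = 54.3 × 0.1185 = 6.433 mg/L.

L ≈ 6.43 mg/L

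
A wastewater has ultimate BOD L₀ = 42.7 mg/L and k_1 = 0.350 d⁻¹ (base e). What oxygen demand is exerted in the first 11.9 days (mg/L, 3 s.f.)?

y_t = L₀(1 − e^(−k_1 t)) = 42.7 × (1 − e^(−0.350×11.9))
= 42.7 × (1 − 0.01553) = 42.7 × 0.9845 = 42.04 mg/L.

y ≈ 42.0 mg/L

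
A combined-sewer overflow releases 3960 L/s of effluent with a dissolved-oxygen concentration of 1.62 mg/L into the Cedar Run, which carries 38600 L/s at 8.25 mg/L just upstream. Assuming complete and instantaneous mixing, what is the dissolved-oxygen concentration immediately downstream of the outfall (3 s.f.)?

Flow-weighted mixing: C = (Q_r C_r + Q_w C_w)/(Q_r + Q_w)
= (38600×8.25 + 3960×1.62)/(38600 + 3960) = 324900/42560 = 7.633 mg/L.

7.63 mg/L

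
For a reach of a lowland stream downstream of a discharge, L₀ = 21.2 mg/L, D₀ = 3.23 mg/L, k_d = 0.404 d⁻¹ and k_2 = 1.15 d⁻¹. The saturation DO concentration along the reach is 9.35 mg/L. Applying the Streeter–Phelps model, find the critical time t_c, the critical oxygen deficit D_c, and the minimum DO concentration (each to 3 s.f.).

t_c = [1/(k_2−k_d)] ln[(k_2/k_d)(1 − D₀(k_2−k_d)/(k_d L₀))]
= [1/(1.15−0.404)] ln[(1.15/0.404)(1 − 3.23×0.7460/(0.404×21.2))]
= (1/0.7460) ln[2.847 × 0.7187] = 1.340 × ln(2.046) = 1.340 × 0.7157 = 0.9594 d.
L(t_c) = L₀ e^(−k_d t_c) = 21.2 × 0.6787 = 14.39 mg/L, and at the critical point k_2 D_c = k_d L, so D_c = (0.404/1.15) × 14.39 = 5.055 mg/L.
Minimum DO = C_s − D_c = 9.35 − 5.055 = 4.295 mg/L.

t_c ≈ 0.959 d; D_c ≈ 5.05 mg/L; min DO ≈ 4.30 mg/L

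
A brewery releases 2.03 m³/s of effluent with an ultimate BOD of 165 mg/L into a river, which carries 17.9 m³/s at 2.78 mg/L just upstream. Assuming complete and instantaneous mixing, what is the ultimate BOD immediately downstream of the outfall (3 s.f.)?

Flow-weighted mixing: C = (Q_r C_r + Q_w C_w)/(Q_r + Q_w)
= (17.9×2.78 + 2.03×165)/(17.9 + 2.03) = 384.7/19.93 = 19.30 mg/L.

19.3 mg/L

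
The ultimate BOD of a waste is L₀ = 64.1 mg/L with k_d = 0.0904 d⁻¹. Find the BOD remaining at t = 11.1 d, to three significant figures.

L_t = L₀ e^(−k_d t) = 64.1 × e^(−0.0904×11.1) = 64.1 × 0.3666 = 23.50 mg/L.

L ≈ 23.5 mg/L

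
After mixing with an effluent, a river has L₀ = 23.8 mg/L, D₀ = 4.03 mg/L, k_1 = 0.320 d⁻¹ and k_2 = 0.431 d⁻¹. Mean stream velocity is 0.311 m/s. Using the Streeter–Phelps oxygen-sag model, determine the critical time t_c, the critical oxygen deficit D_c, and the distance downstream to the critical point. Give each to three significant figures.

t_c ≈ 2.14 d; D_c ≈ 8.92 mg/L; x_c ≈ 57.4 km

At the critical point dD/dt = 0, so k_1 L₀ e^(−k_1 t) = k_2 D. Substituting D(t) from the Streeter–Phelps equation and solving for t gives
t_c = ln[(k_2/k_1)(1 − D₀(k_2−k_1)/(k_1 L₀))] / (k_2−k_1).
Here k_2−k_1 = 0.1110 d⁻¹ and 1 − D₀(k_2−k_1)/(k_1 L₀) = 1 − 4.03×0.1110/(0.320×23.8) = 0.9413, so
t_c = ln(1.347 × 0.9413) / 0.1110 = 0.2373 / 0.1110 = 2.137 d.
D_c = (k_1/k_2) L₀ e^(−k_1 t_c) = (0.320/0.431) × 23.8 × e^(−0.320×2.137) = 0.7425 × 23.8 × 0.5046 = 8.917 mg/L.
x_c = v t_c = 0.311 m/s × 2.137 d × 86400 s/d = 57430 m ≈ 57.4 km.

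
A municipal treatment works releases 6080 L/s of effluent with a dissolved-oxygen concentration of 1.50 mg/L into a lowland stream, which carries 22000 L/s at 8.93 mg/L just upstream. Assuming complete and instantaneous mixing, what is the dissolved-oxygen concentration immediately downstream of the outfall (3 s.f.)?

Flow-weighted mixing: C = (Q_r C_r + Q_w C_w)/(Q_r + Q_w)
= (22000×8.93 + 6080×1.50)/(22000 + 6080) = 205600/28080 = 7.321 mg/L.

7.32 mg/L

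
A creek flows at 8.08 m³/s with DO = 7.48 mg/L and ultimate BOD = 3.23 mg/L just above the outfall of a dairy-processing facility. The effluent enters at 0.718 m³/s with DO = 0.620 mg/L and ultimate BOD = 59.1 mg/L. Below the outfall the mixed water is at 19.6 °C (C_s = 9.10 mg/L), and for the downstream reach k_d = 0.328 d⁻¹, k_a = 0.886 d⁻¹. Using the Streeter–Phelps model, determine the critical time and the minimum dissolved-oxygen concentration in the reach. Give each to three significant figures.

Mixed DO = (8.08×7.48 + 0.718×0.620)/(8.08+0.718) = 60.88/8.798 = 6.920 mg/L.
Mixed L₀ = (8.08×3.23 + 0.718×59.1)/(8.798) = 68.53/8.798 = 7.790 mg/L.
Initial deficit D₀ = C_s − DO₀ = 9.10 − 6.920 = 2.180 mg/L.
t_c = (1/0.5580) ln[(0.886/0.328)(1 − 2.180×0.5580/(0.328×7.790))] = 1.792 × ln(1.415) = 0.6224 d.
D_c = (0.328/0.886) × 7.790 × e^(−0.328×0.6224) = 0.3702 × 7.790 × 0.8153 = 2.351 mg/L.
Minimum DO = 9.10 − 2.351 = 6.749 mg/L.

t_c ≈ 0.622 d; minimum DO ≈ 6.75 mg/L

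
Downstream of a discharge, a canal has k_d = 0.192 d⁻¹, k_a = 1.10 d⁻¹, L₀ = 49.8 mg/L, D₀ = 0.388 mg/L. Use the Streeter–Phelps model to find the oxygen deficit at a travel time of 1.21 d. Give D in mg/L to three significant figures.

D ≈ 5.67 mg/L

k_d L₀/(k_a−k_d) = 0.192×49.8/(1.10−0.192) = 9.562/0.9080 = 10.53 mg/L.
e^(−k_d t) = e^(−0.192×1.210) = 0.7927; e^(−k_a t) = e^(−1.10×1.210) = 0.2642.
D = 10.53 × (0.7927 − 0.2642) + 0.388 × 0.2642 = 5.565 + 0.1025 = 5.668 mg/L.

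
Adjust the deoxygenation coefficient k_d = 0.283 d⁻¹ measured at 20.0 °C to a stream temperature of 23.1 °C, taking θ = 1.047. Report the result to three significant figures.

k_d(T₂) = k_d(T₁) · θ^(T₂−T₁) = 0.283 × 1.047^(23.1−20.0)
= 0.283 × 1.047^3.10 = 0.283 × 1.153 = 0.3263 d⁻¹.

k_d ≈ 0.326 d⁻¹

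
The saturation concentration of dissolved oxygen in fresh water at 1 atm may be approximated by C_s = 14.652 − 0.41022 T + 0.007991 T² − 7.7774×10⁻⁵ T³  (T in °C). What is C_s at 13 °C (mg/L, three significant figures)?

C_s ≈ 10.5 mg/L

C_s = 14.652 − 0.41022×13 + 0.007991×13² − 7.7774×10⁻⁵×13³ = 10.50 mg/L.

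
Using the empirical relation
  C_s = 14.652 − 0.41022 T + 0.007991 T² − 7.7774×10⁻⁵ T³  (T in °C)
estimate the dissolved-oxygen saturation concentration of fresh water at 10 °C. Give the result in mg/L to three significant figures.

C_s = 14.652 − 0.41022×10 + 0.007991×10² − 7.7774×10⁻⁵×10³ = 11.27 mg/L.

C_s ≈ 11.3 mg/L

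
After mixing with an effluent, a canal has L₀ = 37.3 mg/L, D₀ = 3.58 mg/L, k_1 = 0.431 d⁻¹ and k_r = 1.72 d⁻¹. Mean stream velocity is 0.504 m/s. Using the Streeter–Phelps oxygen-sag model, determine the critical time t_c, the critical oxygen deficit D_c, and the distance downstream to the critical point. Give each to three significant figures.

t_c = [1/(k_r−k_1)] ln[(k_r/k_1)(1 − D₀(k_r−k_1)/(k_1 L₀))]
= [1/(1.72−0.431)] ln[(1.72/0.431)(1 − 3.58×1.289/(0.431×37.3))]
= (1/1.289) ln[3.991 × 0.7130] = 0.7758 × ln(2.845) = 0.7758 × 1.046 = 0.8112 d.
D_c = (k_1/k_r) L₀ e^(−k_1 t_c) = (0.431/1.72) × 37.3 × e^(−0.431×0.8112) = 0.2506 × 37.3 × 0.7050 = 6.589 mg/L.
x_c = v t_c = 0.504 m/s × 0.8112 d × 86400 s/d = 35320 m ≈ 35.3 km.

t_c ≈ 0.811 d; D_c ≈ 6.59 mg/L; x_c ≈ 35.3 km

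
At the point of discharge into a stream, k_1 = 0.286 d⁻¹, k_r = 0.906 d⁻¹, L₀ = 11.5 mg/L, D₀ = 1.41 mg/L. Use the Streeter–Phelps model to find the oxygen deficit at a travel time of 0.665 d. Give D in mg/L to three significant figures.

k_1 L₀/(k_r−k_1) = 0.286×11.5/(0.906−0.286) = 3.289/0.6200 = 5.305 mg/L.
e^(−k_1 t) = e^(−0.286×0.6650) = 0.8268; e^(−k_r t) = e^(−0.906×0.6650) = 0.5474.
D = 5.305 × (0.8268 − 0.5474) + 1.41 × 0.5474 = 1.482 + 0.7719 = 2.254 mg/L.

D ≈ 2.25 mg/L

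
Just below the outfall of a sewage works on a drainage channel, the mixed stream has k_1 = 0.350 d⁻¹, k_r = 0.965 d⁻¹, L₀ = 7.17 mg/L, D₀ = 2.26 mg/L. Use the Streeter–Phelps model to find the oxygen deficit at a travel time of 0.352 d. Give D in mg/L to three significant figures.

k_1 L₀/(k_r−k_1) = 0.350×7.17/(0.965−0.350) = 2.509/0.6150 = 4.080 mg/L.
e^(−k_1 t) = e^(−0.350×0.3520) = 0.8841; e^(−k_r t) = e^(−0.965×0.3520) = 0.7120.
D = 4.080 × (0.8841 − 0.7120) + 2.26 × 0.7120 = 0.7022 + 1.609 = 2.311 mg/L.

D ≈ 2.31 mg/L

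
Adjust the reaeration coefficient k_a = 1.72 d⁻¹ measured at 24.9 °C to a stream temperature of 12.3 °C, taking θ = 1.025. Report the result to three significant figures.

k_a(T₂) = k_a(T₁) · θ^(T₂−T₁) = 1.72 × 1.025^(12.3−24.9)
= 1.72 × 1.025^-12.6 = 1.72 × 0.7326 = 1.260 d⁻¹.

k_a ≈ 1.26 d⁻¹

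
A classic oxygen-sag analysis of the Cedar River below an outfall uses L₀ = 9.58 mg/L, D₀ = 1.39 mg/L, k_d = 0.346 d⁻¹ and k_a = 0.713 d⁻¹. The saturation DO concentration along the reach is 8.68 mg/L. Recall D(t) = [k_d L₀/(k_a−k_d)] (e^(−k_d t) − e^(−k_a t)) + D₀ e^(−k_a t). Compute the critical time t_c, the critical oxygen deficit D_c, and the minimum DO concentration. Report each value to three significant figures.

t_c ≈ 1.51 d; D_c ≈ 2.75 mg/L; min DO ≈ 5.93 mg/L

With k_a/k_d = 2.061 and 1 − D₀(k_a−k_d)/(k_d L₀) = 0.8461,
t_c = ln(2.061 × 0.8461) / (0.713 − 0.346) = ln(1.744) / 0.3670 = 0.5559/0.3670 = 1.515 d.
D_c = (k_d/k_a) L₀ e^(−k_d t_c) = (0.346/0.713) × 9.58 × e^(−0.346×1.515) = 0.4853 × 9.58 × 0.5921 = 2.753 mg/L.
Minimum DO = C_s − D_c = 8.68 − 2.753 = 5.927 mg/L.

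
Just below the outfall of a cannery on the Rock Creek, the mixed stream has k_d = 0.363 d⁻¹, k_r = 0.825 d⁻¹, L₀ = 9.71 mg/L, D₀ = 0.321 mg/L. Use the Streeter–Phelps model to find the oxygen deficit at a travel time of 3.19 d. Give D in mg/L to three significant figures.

D ≈ 1.87 mg/L

k_d L₀/(k_r−k_d) = 0.363×9.71/(0.825−0.363) = 3.525/0.4620 = 7.629 mg/L.
e^(−k_d t) = e^(−0.363×3.190) = 0.3141; e^(−k_r t) = e^(−0.825×3.190) = 0.07195.
D = 7.629 × (0.3141 − 0.07195) + 0.321 × 0.07195 = 1.848 + 0.02310 = 1.871 mg/L.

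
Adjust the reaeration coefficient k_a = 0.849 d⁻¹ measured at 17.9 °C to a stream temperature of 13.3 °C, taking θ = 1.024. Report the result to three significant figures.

k_a(T₂) = k_a(T₁) · θ^(T₂−T₁) = 0.849 × 1.024^(13.3−17.9)
= 0.849 × 1.024^-4.60 = 0.849 × 0.8966 = 0.7613 d⁻¹.

k_a ≈ 0.761 d⁻¹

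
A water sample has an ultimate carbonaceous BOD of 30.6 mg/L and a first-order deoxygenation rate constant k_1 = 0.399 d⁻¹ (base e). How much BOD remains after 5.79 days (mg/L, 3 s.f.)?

L ≈ 3.04 mg/L

L_t = L₀ e^(−k_1 t) = 30.6 × e^(−0.399×5.79) = 30.6 × 0.09924 = 3.037 mg/L.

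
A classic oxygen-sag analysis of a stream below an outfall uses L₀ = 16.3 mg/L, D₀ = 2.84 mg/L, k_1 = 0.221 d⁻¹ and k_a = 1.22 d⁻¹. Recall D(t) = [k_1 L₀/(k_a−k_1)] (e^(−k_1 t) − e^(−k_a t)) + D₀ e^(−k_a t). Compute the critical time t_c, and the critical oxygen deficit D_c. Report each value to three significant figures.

At the critical point dD/dt = 0, so k_1 L₀ e^(−k_1 t) = k_a D. Substituting D(t) from the Streeter–Phelps equation and solving for t gives
t_c = ln[(k_a/k_1)(1 − D₀(k_a−k_1)/(k_1 L₀))] / (k_a−k_1).
Here k_a−k_1 = 0.9990 d⁻¹ and 1 − D₀(k_a−k_1)/(k_1 L₀) = 1 − 2.84×0.9990/(0.221×16.3) = 0.2124, so
t_c = ln(5.520 × 0.2124) / 0.9990 = 0.1592 / 0.9990 = 0.1593 d.
D_c = (k_1/k_a) L₀ e^(−k_1 t_c) = (0.221/1.22) × 16.3 × e^(−0.221×0.1593) = 0.1811 × 16.3 × 0.9654 = 2.851 mg/L.

t_c ≈ 0.159 d; D_c ≈ 2.85 mg/L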